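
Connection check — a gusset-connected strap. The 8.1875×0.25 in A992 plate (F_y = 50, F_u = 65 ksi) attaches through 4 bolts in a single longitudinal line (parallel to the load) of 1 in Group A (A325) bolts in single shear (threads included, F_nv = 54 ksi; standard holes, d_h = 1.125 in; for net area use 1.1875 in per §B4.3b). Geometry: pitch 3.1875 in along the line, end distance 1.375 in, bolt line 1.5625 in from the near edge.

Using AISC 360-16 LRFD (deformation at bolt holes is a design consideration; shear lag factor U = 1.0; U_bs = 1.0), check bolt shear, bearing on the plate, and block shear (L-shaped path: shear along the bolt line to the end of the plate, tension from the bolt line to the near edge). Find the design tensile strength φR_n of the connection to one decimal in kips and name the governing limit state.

61.4 kips (block shear governs)

Bolt shear: A_b = π(1)²/4 = 0.7854 in². φR_n = 0.75 × 54 × 0.7854 × 4 × 1 = 127.2 kips.
Bearing (0.25 in plate, F_u = 65 ksi): end bolts L_c = 1.375 − 1.125/2 = 0.8125, R_n = min(1.2×0.8125×0.25×65, 2.4×1×0.25×65) = 15.844 kips/bolt; interior L_c = 3.1875 − 1.125 = 2.0625, R_n = 39 kips/bolt. φR_n = 0.75 × (1×15.844 + 3×39) = 99.6 kips.
Block shear: shear path 1×[1.375+3×3.1875] = 1×10.9375 in, A_gv = 2.7344, A_nv = 1×(10.9375 − 3.5×1.1875)×0.25 = 1.6953 in²; tension to near edge: (1.5625 − 0.5×1.1875)×0.25 = 0.24219 in². R_n = min(0.6×65×1.6953, 0.6×50×2.7344) + 1.0×65×0.24219 = min(66.117, 82.032) + 15.742 = 81.859 kips. φR_n = 0.75 × 81.859 = 61.4 kips.
Governing: min(127.2, 99.6, 61.4) = 61.4 kips → block shear.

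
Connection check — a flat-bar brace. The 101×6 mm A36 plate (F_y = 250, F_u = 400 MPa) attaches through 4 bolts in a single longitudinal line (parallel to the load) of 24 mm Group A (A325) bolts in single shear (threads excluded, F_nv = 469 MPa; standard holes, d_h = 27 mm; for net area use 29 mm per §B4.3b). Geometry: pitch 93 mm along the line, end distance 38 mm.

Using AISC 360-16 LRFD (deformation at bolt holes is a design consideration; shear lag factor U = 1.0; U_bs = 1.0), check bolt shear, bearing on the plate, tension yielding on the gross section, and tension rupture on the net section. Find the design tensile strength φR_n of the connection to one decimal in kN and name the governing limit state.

129.6 kN (net-section rupture governs)

Bolt shear: A_b = π(24)²/4 = 452.39 mm². φR_n = 0.75 × 469 × 452.39 × 4 × 1 = 636.5 kN.
Bearing (6 mm plate, F_u = 400 MPa): end bolts L_c = 38 − 27/2 = 24.5, R_n = min(1.2×24.5×6×400, 2.4×24×6×400) = 70.56 kN/bolt; interior L_c = 93 − 27 = 66, R_n = 138.24 kN/bolt. φR_n = 0.75 × (1×70.56 + 3×138.24) = 364.0 kN.
Tension yield (gross): A_g = 101×6 = 606 mm². φR_n = 0.90 × 250 × 606 = 136.4 kN.
Tension rupture (net): A_n = (101 − 1×29)×6 = 432 mm² (U = 1.0, A_e = A_n). φR_n = 0.75 × 400 × 432 = 129.6 kN.
Governing: min(636.5, 364.0, 136.4, 129.6) = 129.6 kN → net-section rupture.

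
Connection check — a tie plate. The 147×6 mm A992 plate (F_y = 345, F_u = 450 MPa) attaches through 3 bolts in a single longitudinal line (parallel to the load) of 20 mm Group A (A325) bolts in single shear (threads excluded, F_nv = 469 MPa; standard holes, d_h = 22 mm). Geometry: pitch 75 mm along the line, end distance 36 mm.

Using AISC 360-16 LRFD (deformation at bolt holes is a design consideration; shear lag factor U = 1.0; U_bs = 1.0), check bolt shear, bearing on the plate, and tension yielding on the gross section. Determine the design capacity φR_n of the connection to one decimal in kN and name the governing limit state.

Bolt shear: A_b = π(20)²/4 = 314.16 mm². φR_n = 0.75 × 469 × 314.16 × 3 × 1 = 331.5 kN.
Bearing (6 mm plate, F_u = 450 MPa): end bolts L_c = 36 − 22/2 = 25, R_n = min(1.2×25×6×450, 2.4×20×6×450) = 81 kN/bolt; interior L_c = 75 − 22 = 53, R_n = 129.6 kN/bolt. φR_n = 0.75 × (1×81 + 2×129.6) = 255.2 kN.
Tension yield (gross): A_g = 147×6 = 882 mm². φR_n = 0.90 × 345 × 882 = 273.9 kN.
Governing: min(331.5, 255.2, 273.9) = 255.2 kN → bearing.

255.2 kN (bearing governs)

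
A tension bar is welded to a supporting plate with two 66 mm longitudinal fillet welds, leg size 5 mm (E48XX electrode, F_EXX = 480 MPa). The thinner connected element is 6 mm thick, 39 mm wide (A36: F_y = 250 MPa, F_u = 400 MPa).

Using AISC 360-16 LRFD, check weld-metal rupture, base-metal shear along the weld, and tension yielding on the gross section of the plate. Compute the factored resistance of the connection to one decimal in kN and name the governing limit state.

52.7 kN (gross-section yield governs)

Weld metal: throat = 0.707×5 = 3.535 mm, L = 2×66 = 132 mm. φR_n = 0.75 × 0.6 × 480 × 3.535 × 132 = 100.8 kN.
Base metal shear (6 mm plate): yield φR_n = 1.0×0.6×250×6×132 = 118.8 kN; rupture φR_n = 0.75×0.6×400×6×132 = 142.6 kN; take 118.8 kN (yield).
Tension yield (gross): A_g = 39×6 = 234 mm². φR_n = 0.90 × 250 × 234 = 52.7 kN.
Governing: min(100.8, 118.8, 52.7) = 52.7 kN → gross-section yield.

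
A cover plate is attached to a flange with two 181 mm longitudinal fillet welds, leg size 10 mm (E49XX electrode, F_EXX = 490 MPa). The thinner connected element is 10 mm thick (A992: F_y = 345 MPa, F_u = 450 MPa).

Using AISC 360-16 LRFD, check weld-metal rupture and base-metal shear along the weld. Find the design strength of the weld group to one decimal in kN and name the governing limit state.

Weld metal: throat = 0.707×10 = 7.07 mm, L = 2×181 = 362 mm. φR_n = 0.75 × 0.6 × 490 × 7.07 × 362 = 564.3 kN.
Base metal shear (10 mm plate): yield φR_n = 1.0×0.6×345×10×362 = 749.3 kN; rupture φR_n = 0.75×0.6×450×10×362 = 733.1 kN; take 733.1 kN (rupture).
Governing: min(564.3, 733.1) = 564.3 kN → weld metal.

564.3 kN (weld metal governs)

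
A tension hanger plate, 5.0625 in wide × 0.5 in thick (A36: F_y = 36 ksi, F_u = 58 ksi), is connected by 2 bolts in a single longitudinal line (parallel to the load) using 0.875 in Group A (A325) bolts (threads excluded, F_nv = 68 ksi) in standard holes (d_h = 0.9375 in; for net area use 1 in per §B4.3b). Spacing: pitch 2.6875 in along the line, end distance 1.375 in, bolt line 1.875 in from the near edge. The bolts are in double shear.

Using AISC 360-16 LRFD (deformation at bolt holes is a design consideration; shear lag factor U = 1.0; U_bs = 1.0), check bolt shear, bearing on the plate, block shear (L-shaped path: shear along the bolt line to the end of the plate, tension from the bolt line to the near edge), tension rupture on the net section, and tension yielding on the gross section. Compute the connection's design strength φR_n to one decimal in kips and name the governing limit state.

Bolt shear: A_b = π(0.875)²/4 = 0.60132 in². φR_n = 0.75 × 68 × 0.60132 × 2 × 2 = 122.7 kips.
Bearing (0.5 in plate, F_u = 58 ksi): end bolts L_c = 1.375 − 0.9375/2 = 0.90625, R_n = min(1.2×0.90625×0.5×58, 2.4×0.875×0.5×58) = 31.538 kips/bolt; interior L_c = 2.6875 − 0.9375 = 1.75, R_n = 60.9 kips/bolt. φR_n = 0.75 × (1×31.538 + 1×60.9) = 69.3 kips.
Block shear: shear path 1×[1.375+1×2.6875] = 1×4.0625 in, A_gv = 2.0313, A_nv = 1×(4.0625 − 1.5×1)×0.5 = 1.2813 in²; tension to near edge: (1.875 − 0.5×1)×0.5 = 0.6875 in². R_n = min(0.6×58×1.2813, 0.6×36×2.0313) + 1.0×58×0.6875 = min(44.589, 43.876) + 39.875 = 83.751 kips. φR_n = 0.75 × 83.751 = 62.8 kips.
Tension rupture (net): A_n = (5.0625 − 1×1)×0.5 = 2.0313 in² (U = 1.0, A_e = A_n). φR_n = 0.75 × 58 × 2.0313 = 88.4 kips.
Tension yield (gross): A_g = 5.0625×0.5 = 2.5313 in². φR_n = 0.90 × 36 × 2.5313 = 82.0 kips.
Governing: min(122.7, 69.3, 62.8, 88.4, 82.0) = 62.8 kips → block shear.

62.8 kips (block shear governs)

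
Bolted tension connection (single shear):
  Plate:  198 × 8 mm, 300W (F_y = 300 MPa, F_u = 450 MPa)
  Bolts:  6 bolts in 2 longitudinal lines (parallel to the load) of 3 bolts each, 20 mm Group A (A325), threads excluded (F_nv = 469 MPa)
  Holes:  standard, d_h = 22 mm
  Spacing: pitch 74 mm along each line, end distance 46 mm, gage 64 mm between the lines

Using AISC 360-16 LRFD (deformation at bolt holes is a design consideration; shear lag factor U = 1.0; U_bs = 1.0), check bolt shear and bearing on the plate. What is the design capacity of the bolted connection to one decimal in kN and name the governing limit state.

663.0 kN (bolt shear governs)

Bolt shear: A_b = π(20)²/4 = 314.16 mm². φR_n = 0.75 × 469 × 314.16 × 6 × 1 = 663.0 kN.
Bearing (8 mm plate, F_u = 450 MPa): end bolts L_c = 46 − 22/2 = 35, R_n = min(1.2×35×8×450, 2.4×20×8×450) = 151.2 kN/bolt; interior L_c = 74 − 22 = 52, R_n = 172.8 kN/bolt. φR_n = 0.75 × (2×151.2 + 4×172.8) = 745.2 kN.
Governing: min(663.0, 745.2) = 663.0 kN → bolt shear.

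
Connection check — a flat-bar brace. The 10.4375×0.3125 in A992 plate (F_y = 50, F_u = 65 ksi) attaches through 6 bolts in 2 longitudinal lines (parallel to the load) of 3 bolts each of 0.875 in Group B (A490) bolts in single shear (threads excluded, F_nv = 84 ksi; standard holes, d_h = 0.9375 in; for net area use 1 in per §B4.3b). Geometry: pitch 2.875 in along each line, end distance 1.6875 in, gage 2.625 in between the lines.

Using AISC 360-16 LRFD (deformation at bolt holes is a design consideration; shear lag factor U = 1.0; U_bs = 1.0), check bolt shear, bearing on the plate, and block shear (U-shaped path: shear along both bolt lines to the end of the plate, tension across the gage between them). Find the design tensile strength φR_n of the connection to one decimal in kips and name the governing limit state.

115.0 kips (block shear governs)

Bolt shear: A_b = π(0.875)²/4 = 0.60132 in². φR_n = 0.75 × 84 × 0.60132 × 6 × 1 = 227.3 kips.
Bearing (0.3125 in plate, F_u = 65 ksi): end bolts L_c = 1.6875 − 0.9375/2 = 1.21875, R_n = min(1.2×1.21875×0.3125×65, 2.4×0.875×0.3125×65) = 29.707 kips/bolt; interior L_c = 2.875 − 0.9375 = 1.9375, R_n = 42.656 kips/bolt. φR_n = 0.75 × (2×29.707 + 4×42.656) = 172.5 kips.
Block shear: shear path 2×[1.6875+2×2.875] = 2×7.4375 in, A_gv = 4.6484, A_nv = 2×(7.4375 − 2.5×1)×0.3125 = 3.0859 in²; tension across gage: (2.625 − 1×1)×0.3125 = 0.50781 in². R_n = min(0.6×65×3.0859, 0.6×50×4.6484) + 1.0×65×0.50781 = min(120.35, 139.45) + 33.008 = 153.36 kips. φR_n = 0.75 × 153.36 = 115.0 kips.
Governing: min(227.3, 172.5, 115.0) = 115.0 kips → block shear.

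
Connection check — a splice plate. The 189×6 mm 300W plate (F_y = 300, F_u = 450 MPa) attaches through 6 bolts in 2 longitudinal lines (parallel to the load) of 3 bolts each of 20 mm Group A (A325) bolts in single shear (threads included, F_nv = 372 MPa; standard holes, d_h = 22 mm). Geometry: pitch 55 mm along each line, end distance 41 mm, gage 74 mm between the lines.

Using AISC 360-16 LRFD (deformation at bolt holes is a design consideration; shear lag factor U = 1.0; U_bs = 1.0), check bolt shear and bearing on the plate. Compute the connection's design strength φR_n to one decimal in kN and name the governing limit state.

466.6 kN (bearing governs)

Bolt shear: A_b = π(20)²/4 = 314.16 mm². φR_n = 0.75 × 372 × 314.16 × 6 × 1 = 525.9 kN.
Bearing (6 mm plate, F_u = 450 MPa): end bolts L_c = 41 − 22/2 = 30, R_n = min(1.2×30×6×450, 2.4×20×6×450) = 97.2 kN/bolt; interior L_c = 55 − 22 = 33, R_n = 106.92 kN/bolt. φR_n = 0.75 × (2×97.2 + 4×106.92) = 466.6 kN.
Governing: min(525.9, 466.6) = 466.6 kN → bearing.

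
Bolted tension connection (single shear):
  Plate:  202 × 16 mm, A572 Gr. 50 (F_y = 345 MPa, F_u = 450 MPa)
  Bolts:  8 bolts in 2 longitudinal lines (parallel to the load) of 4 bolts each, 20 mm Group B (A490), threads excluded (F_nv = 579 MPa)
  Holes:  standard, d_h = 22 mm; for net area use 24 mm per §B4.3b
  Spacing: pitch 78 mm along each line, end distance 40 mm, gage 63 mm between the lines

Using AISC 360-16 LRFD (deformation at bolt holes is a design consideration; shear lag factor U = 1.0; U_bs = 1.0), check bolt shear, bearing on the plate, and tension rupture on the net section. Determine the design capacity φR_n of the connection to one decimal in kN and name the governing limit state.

Bolt shear: A_b = π(20)²/4 = 314.16 mm². φR_n = 0.75 × 579 × 314.16 × 8 × 1 = 1091.4 kN.
Bearing (16 mm plate, F_u = 450 MPa): end bolts L_c = 40 − 22/2 = 29, R_n = min(1.2×29×16×450, 2.4×20×16×450) = 250.56 kN/bolt; interior L_c = 78 − 22 = 56, R_n = 345.6 kN/bolt. φR_n = 0.75 × (2×250.56 + 6×345.6) = 1931.0 kN.
Tension rupture (net): A_n = (202 − 2×24)×16 = 2464 mm² (U = 1.0, A_e = A_n). φR_n = 0.75 × 450 × 2464 = 831.6 kN.
Governing: min(1091.4, 1931.0, 831.6) = 831.6 kN → net-section rupture.

831.6 kN (net-section rupture governs)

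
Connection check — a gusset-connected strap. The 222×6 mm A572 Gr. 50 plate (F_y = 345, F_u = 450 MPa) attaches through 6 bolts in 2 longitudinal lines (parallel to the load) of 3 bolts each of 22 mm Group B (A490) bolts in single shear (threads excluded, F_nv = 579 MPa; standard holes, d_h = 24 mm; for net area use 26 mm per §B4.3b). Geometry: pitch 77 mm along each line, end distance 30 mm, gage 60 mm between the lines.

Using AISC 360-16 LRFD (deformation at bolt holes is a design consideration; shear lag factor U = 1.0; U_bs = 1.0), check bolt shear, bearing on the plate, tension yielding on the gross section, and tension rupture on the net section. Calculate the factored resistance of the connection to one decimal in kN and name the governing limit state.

Bolt shear: A_b = π(22)²/4 = 380.13 mm². φR_n = 0.75 × 579 × 380.13 × 6 × 1 = 990.4 kN.
Bearing (6 mm plate, F_u = 450 MPa): end bolts L_c = 30 − 24/2 = 18, R_n = min(1.2×18×6×450, 2.4×22×6×450) = 58.32 kN/bolt; interior L_c = 77 − 24 = 53, R_n = 142.56 kN/bolt. φR_n = 0.75 × (2×58.32 + 4×142.56) = 515.2 kN.
Tension yield (gross): A_g = 222×6 = 1332 mm². φR_n = 0.90 × 345 × 1332 = 413.6 kN.
Tension rupture (net): A_n = (222 − 2×26)×6 = 1020 mm² (U = 1.0, A_e = A_n). φR_n = 0.75 × 450 × 1020 = 344.3 kN.
Governing: min(990.4, 515.2, 413.6, 344.3) = 344.3 kN → net-section rupture.

344.3 kN (net-section rupture governs)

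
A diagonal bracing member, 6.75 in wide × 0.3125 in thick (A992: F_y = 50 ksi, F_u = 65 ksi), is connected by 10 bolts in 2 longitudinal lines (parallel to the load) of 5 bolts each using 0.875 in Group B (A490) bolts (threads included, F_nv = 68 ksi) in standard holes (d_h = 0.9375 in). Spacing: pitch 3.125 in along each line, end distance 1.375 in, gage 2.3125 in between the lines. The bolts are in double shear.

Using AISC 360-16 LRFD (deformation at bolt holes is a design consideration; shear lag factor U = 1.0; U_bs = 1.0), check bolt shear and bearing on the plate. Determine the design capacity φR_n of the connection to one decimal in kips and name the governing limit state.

289.1 kips (bearing governs)

Bolt shear: A_b = π(0.875)²/4 = 0.60132 in². φR_n = 0.75 × 68 × 0.60132 × 10 × 2 = 613.3 kips.
Bearing (0.3125 in plate, F_u = 65 ksi): end bolts L_c = 1.375 − 0.9375/2 = 0.90625, R_n = min(1.2×0.90625×0.3125×65, 2.4×0.875×0.3125×65) = 22.09 kips/bolt; interior L_c = 3.125 − 0.9375 = 2.1875, R_n = 42.656 kips/bolt. φR_n = 0.75 × (2×22.09 + 8×42.656) = 289.1 kips.
Governing: min(613.3, 289.1) = 289.1 kips → bearing.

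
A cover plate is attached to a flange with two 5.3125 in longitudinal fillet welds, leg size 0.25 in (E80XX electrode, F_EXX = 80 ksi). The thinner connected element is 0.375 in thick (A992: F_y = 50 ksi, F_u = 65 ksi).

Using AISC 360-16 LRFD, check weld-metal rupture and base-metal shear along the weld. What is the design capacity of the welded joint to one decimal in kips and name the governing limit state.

Weld metal: throat = 0.707×0.25 = 0.17675 in, L = 2×5.3125 = 10.625 in. φR_n = 0.75 × 0.6 × 80 × 0.17675 × 10.625 = 67.6 kips.
Base metal shear (0.375 in plate): yield φR_n = 1.0×0.6×50×0.375×10.625 = 119.5 kips; rupture φR_n = 0.75×0.6×65×0.375×10.625 = 116.5 kips; take 116.5 kips (rupture).
Governing: min(67.6, 116.5) = 67.6 kips → weld metal.

67.6 kips (weld metal governs)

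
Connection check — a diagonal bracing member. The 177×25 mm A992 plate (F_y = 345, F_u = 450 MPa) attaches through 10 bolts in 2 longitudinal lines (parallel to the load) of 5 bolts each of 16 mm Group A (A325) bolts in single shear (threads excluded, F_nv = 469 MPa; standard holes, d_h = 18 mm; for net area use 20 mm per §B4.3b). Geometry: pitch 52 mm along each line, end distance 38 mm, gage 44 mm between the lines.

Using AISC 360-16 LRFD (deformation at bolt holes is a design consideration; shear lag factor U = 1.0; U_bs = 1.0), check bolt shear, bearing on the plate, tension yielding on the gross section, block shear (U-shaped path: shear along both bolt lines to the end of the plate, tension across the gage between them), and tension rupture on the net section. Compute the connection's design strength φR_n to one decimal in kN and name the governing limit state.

707.2 kN (bolt shear governs)

Bolt shear: A_b = π(16)²/4 = 201.06 mm². φR_n = 0.75 × 469 × 201.06 × 10 × 1 = 707.2 kN.
Bearing (25 mm plate, F_u = 450 MPa): end bolts L_c = 38 − 18/2 = 29, R_n = min(1.2×29×25×450, 2.4×16×25×450) = 391.5 kN/bolt; interior L_c = 52 − 18 = 34, R_n = 432 kN/bolt. φR_n = 0.75 × (2×391.5 + 8×432) = 3179.3 kN.
Tension yield (gross): A_g = 177×25 = 4425 mm². φR_n = 0.90 × 345 × 4425 = 1374.0 kN.
Block shear: shear path 2×[38+4×52] = 2×246 mm, A_gv = 12300, A_nv = 2×(246 − 4.5×20)×25 = 7800 mm²; tension across gage: (44 − 1×20)×25 = 600 mm². R_n = min(0.6×450×7800, 0.6×345×12300) + 1.0×450×600 = min(2106, 2546.1) + 270 = 2376 kN. φR_n = 0.75 × 2376 = 1782.0 kN.
Tension rupture (net): A_n = (177 − 2×20)×25 = 3425 mm² (U = 1.0, A_e = A_n). φR_n = 0.75 × 450 × 3425 = 1155.9 kN.
Governing: min(707.2, 3179.3, 1374.0, 1782.0, 1155.9) = 707.2 kN → bolt shear.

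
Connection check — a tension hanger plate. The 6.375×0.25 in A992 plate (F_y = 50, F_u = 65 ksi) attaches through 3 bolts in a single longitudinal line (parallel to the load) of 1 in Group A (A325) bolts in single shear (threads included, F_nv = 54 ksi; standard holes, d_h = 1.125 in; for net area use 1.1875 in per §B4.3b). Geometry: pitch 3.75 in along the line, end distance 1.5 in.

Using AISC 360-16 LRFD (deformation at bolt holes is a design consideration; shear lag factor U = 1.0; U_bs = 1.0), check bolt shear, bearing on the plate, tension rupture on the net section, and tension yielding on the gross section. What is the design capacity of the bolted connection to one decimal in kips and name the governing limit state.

63.2 kips (net-section rupture governs)

Bolt shear: A_b = π(1)²/4 = 0.7854 in². φR_n = 0.75 × 54 × 0.7854 × 3 × 1 = 95.4 kips.
Bearing (0.25 in plate, F_u = 65 ksi): end bolts L_c = 1.5 − 1.125/2 = 0.9375, R_n = min(1.2×0.9375×0.25×65, 2.4×1×0.25×65) = 18.281 kips/bolt; interior L_c = 3.75 − 1.125 = 2.625, R_n = 39 kips/bolt. φR_n = 0.75 × (1×18.281 + 2×39) = 72.2 kips.
Tension rupture (net): A_n = (6.375 − 1×1.1875)×0.25 = 1.2969 in² (U = 1.0, A_e = A_n). φR_n = 0.75 × 65 × 1.2969 = 63.2 kips.
Tension yield (gross): A_g = 6.375×0.25 = 1.5938 in². φR_n = 0.90 × 50 × 1.5938 = 71.7 kips.
Governing: min(95.4, 72.2, 63.2, 71.7) = 63.2 kips → net-section rupture.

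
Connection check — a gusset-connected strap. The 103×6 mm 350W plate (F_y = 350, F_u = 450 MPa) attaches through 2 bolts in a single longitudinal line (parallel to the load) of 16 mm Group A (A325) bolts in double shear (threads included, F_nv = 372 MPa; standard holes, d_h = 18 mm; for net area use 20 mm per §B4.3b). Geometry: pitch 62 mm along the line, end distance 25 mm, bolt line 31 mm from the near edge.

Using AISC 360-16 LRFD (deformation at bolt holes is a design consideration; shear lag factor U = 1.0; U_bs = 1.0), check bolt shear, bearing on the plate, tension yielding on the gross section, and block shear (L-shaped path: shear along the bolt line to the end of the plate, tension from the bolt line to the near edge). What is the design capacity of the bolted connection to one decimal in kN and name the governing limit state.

Bolt shear: A_b = π(16)²/4 = 201.06 mm². φR_n = 0.75 × 372 × 201.06 × 2 × 2 = 224.4 kN.
Bearing (6 mm plate, F_u = 450 MPa): end bolts L_c = 25 − 18/2 = 16, R_n = min(1.2×16×6×450, 2.4×16×6×450) = 51.84 kN/bolt; interior L_c = 62 − 18 = 44, R_n = 103.68 kN/bolt. φR_n = 0.75 × (1×51.84 + 1×103.68) = 116.6 kN.
Tension yield (gross): A_g = 103×6 = 618 mm². φR_n = 0.90 × 350 × 618 = 194.7 kN.
Block shear: shear path 1×[25+1×62] = 1×87 mm, A_gv = 522, A_nv = 1×(87 − 1.5×20)×6 = 342 mm²; tension to near edge: (31 − 0.5×20)×6 = 126 mm². R_n = min(0.6×450×342, 0.6×350×522) + 1.0×450×126 = min(92.34, 109.62) + 56.7 = 149.04 kN. φR_n = 0.75 × 149.04 = 111.8 kN.
Governing: min(224.4, 116.6, 194.7, 111.8) = 111.8 kN → block shear.

111.8 kN (block shear governs)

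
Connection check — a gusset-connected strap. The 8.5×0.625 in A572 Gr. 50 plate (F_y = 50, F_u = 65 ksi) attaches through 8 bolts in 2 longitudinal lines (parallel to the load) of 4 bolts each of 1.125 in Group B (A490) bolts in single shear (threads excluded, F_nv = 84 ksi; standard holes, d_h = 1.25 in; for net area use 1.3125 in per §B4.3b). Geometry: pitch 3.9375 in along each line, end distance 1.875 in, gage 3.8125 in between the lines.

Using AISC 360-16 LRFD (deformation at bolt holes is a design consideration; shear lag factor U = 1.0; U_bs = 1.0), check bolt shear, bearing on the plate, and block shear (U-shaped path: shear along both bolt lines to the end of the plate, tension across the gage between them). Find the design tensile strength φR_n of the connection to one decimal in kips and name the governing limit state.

Bolt shear: A_b = π(1.125)²/4 = 0.99402 in². φR_n = 0.75 × 84 × 0.99402 × 8 × 1 = 501.0 kips.
Bearing (0.625 in plate, F_u = 65 ksi): end bolts L_c = 1.875 − 1.25/2 = 1.25, R_n = min(1.2×1.25×0.625×65, 2.4×1.125×0.625×65) = 60.938 kips/bolt; interior L_c = 3.9375 − 1.25 = 2.6875, R_n = 109.69 kips/bolt. φR_n = 0.75 × (2×60.938 + 6×109.69) = 585.0 kips.
Block shear: shear path 2×[1.875+3×3.9375] = 2×13.6875 in, A_gv = 17.109, A_nv = 2×(13.6875 − 3.5×1.3125)×0.625 = 11.367 in²; tension across gage: (3.8125 − 1×1.3125)×0.625 = 1.5625 in². R_n = min(0.6×65×11.367, 0.6×50×17.109) + 1.0×65×1.5625 = min(443.31, 513.27) + 101.56 = 544.87 kips. φR_n = 0.75 × 544.87 = 408.7 kips.
Governing: min(501.0, 585.0, 408.7) = 408.7 kips → block shear.

408.7 kips (block shear governs)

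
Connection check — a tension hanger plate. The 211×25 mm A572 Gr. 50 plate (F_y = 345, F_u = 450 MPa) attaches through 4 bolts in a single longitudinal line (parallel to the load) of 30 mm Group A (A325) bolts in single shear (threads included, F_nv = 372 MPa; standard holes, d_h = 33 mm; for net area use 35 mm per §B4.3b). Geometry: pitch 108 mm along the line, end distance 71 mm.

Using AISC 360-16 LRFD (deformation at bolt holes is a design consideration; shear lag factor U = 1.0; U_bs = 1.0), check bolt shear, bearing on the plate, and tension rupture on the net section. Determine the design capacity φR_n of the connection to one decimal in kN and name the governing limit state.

Bolt shear: A_b = π(30)²/4 = 706.86 mm². φR_n = 0.75 × 372 × 706.86 × 4 × 1 = 788.9 kN.
Bearing (25 mm plate, F_u = 450 MPa): end bolts L_c = 71 − 33/2 = 54.5, R_n = min(1.2×54.5×25×450, 2.4×30×25×450) = 735.75 kN/bolt; interior L_c = 108 − 33 = 75, R_n = 810 kN/bolt. φR_n = 0.75 × (1×735.75 + 3×810) = 2374.3 kN.
Tension rupture (net): A_n = (211 − 1×35)×25 = 4400 mm² (U = 1.0, A_e = A_n). φR_n = 0.75 × 450 × 4400 = 1485.0 kN.
Governing: min(788.9, 2374.3, 1485.0) = 788.9 kN → bolt shear.

788.9 kN (bolt shear governs)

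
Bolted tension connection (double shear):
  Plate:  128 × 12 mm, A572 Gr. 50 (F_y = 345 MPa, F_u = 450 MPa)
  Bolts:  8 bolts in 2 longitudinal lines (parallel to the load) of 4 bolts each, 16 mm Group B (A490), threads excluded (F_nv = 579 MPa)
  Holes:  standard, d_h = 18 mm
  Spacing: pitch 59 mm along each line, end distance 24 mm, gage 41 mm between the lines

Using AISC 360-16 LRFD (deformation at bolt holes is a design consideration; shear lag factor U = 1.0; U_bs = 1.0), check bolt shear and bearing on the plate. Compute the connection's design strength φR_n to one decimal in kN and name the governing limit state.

1078.9 kN (bearing governs)

Bolt shear: A_b = π(16)²/4 = 201.06 mm². φR_n = 0.75 × 579 × 201.06 × 8 × 2 = 1397.0 kN.
Bearing (12 mm plate, F_u = 450 MPa): end bolts L_c = 24 − 18/2 = 15, R_n = min(1.2×15×12×450, 2.4×16×12×450) = 97.2 kN/bolt; interior L_c = 59 − 18 = 41, R_n = 207.36 kN/bolt. φR_n = 0.75 × (2×97.2 + 6×207.36) = 1078.9 kN.
Governing: min(1397.0, 1078.9) = 1078.9 kN → bearing.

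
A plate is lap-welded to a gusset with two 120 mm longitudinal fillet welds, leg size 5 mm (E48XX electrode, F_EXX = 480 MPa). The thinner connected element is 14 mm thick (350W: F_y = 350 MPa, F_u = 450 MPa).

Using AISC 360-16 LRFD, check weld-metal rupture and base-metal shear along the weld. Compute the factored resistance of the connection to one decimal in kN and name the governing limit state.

Weld metal: throat = 0.707×5 = 3.535 mm, L = 2×120 = 240 mm. φR_n = 0.75 × 0.6 × 480 × 3.535 × 240 = 183.3 kN.
Base metal shear (14 mm plate): yield φR_n = 1.0×0.6×350×14×240 = 705.6 kN; rupture φR_n = 0.75×0.6×450×14×240 = 680.4 kN; take 680.4 kN (rupture).
Governing: min(183.3, 680.4) = 183.3 kN → weld metal.

183.3 kN (weld metal governs)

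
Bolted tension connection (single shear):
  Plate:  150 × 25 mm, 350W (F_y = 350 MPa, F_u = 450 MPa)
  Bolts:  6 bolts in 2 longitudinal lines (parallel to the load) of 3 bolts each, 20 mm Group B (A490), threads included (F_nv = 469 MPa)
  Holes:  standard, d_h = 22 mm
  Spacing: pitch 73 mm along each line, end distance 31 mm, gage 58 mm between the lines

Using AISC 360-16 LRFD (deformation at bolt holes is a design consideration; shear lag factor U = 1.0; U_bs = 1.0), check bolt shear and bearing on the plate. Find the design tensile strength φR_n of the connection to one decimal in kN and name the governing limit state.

663.0 kN (bolt shear governs)

Bolt shear: A_b = π(20)²/4 = 314.16 mm². φR_n = 0.75 × 469 × 314.16 × 6 × 1 = 663.0 kN.
Bearing (25 mm plate, F_u = 450 MPa): end bolts L_c = 31 − 22/2 = 20, R_n = min(1.2×20×25×450, 2.4×20×25×450) = 270 kN/bolt; interior L_c = 73 − 22 = 51, R_n = 540 kN/bolt. φR_n = 0.75 × (2×270 + 4×540) = 2025.0 kN.
Governing: min(663.0, 2025.0) = 663.0 kN → bolt shear.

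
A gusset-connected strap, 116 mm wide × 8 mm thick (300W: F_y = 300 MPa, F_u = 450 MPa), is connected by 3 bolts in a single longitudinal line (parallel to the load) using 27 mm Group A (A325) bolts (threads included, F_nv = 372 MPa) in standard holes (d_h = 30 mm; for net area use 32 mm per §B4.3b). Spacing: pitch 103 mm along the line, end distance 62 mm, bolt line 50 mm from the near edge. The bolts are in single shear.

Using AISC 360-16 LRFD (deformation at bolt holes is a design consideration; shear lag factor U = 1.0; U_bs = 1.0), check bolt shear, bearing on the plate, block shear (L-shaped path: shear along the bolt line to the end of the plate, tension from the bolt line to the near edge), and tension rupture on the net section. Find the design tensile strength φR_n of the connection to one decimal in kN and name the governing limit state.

Bolt shear: A_b = π(27)²/4 = 572.56 mm². φR_n = 0.75 × 372 × 572.56 × 3 × 1 = 479.2 kN.
Bearing (8 mm plate, F_u = 450 MPa): end bolts L_c = 62 − 30/2 = 47, R_n = min(1.2×47×8×450, 2.4×27×8×450) = 203.04 kN/bolt; interior L_c = 103 − 30 = 73, R_n = 233.28 kN/bolt. φR_n = 0.75 × (1×203.04 + 2×233.28) = 502.2 kN.
Block shear: shear path 1×[62+2×103] = 1×268 mm, A_gv = 2144, A_nv = 1×(268 − 2.5×32)×8 = 1504 mm²; tension to near edge: (50 − 0.5×32)×8 = 272 mm². R_n = min(0.6×450×1504, 0.6×300×2144) + 1.0×450×272 = min(406.08, 385.92) + 122.4 = 508.32 kN. φR_n = 0.75 × 508.32 = 381.2 kN.
Tension rupture (net): A_n = (116 − 1×32)×8 = 672 mm² (U = 1.0, A_e = A_n). φR_n = 0.75 × 450 × 672 = 226.8 kN.
Governing: min(479.2, 502.2, 381.2, 226.8) = 226.8 kN → net-section rupture.

226.8 kN (net-section rupture governs)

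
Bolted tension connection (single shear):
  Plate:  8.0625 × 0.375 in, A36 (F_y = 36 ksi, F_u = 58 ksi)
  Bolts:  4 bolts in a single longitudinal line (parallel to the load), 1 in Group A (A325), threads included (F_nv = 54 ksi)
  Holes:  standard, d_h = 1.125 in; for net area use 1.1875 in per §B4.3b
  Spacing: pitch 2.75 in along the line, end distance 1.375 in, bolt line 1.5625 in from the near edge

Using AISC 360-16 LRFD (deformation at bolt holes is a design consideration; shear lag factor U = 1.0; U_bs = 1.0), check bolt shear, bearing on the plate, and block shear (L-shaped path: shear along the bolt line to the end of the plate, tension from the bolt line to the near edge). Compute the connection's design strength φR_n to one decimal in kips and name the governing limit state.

Bolt shear: A_b = π(1)²/4 = 0.7854 in². φR_n = 0.75 × 54 × 0.7854 × 4 × 1 = 127.2 kips.
Bearing (0.375 in plate, F_u = 58 ksi): end bolts L_c = 1.375 − 1.125/2 = 0.8125, R_n = min(1.2×0.8125×0.375×58, 2.4×1×0.375×58) = 21.206 kips/bolt; interior L_c = 2.75 − 1.125 = 1.625, R_n = 42.413 kips/bolt. φR_n = 0.75 × (1×21.206 + 3×42.413) = 111.3 kips.
Block shear: shear path 1×[1.375+3×2.75] = 1×9.625 in, A_gv = 3.6094, A_nv = 1×(9.625 − 3.5×1.1875)×0.375 = 2.0508 in²; tension to near edge: (1.5625 − 0.5×1.1875)×0.375 = 0.36328 in². R_n = min(0.6×58×2.0508, 0.6×36×3.6094) + 1.0×58×0.36328 = min(71.368, 77.963) + 21.07 = 92.438 kips. φR_n = 0.75 × 92.438 = 69.3 kips.
Governing: min(127.2, 111.3, 69.3) = 69.3 kips → block shear.

69.3 kips (block shear governs)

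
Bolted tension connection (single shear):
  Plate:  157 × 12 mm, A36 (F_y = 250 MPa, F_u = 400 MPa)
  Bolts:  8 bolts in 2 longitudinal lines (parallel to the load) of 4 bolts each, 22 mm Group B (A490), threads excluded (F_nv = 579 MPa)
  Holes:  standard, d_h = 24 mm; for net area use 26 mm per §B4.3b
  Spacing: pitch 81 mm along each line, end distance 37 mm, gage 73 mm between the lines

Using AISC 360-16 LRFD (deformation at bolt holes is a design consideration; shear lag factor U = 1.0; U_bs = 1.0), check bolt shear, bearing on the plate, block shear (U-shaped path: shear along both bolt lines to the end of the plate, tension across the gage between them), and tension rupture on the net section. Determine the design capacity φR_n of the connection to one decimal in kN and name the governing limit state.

Bolt shear: A_b = π(22)²/4 = 380.13 mm². φR_n = 0.75 × 579 × 380.13 × 8 × 1 = 1320.6 kN.
Bearing (12 mm plate, F_u = 400 MPa): end bolts L_c = 37 − 24/2 = 25, R_n = min(1.2×25×12×400, 2.4×22×12×400) = 144 kN/bolt; interior L_c = 81 − 24 = 57, R_n = 253.44 kN/bolt. φR_n = 0.75 × (2×144 + 6×253.44) = 1356.5 kN.
Block shear: shear path 2×[37+3×81] = 2×280 mm, A_gv = 6720, A_nv = 2×(280 − 3.5×26)×12 = 4536 mm²; tension across gage: (73 − 1×26)×12 = 564 mm². R_n = min(0.6×400×4536, 0.6×250×6720) + 1.0×400×564 = min(1088.6, 1008) + 225.6 = 1233.6 kN. φR_n = 0.75 × 1233.6 = 925.2 kN.
Tension rupture (net): A_n = (157 − 2×26)×12 = 1260 mm² (U = 1.0, A_e = A_n). φR_n = 0.75 × 400 × 1260 = 378.0 kN.
Governing: min(1320.6, 1356.5, 925.2, 378.0) = 378.0 kN → net-section rupture.

378.0 kN (net-section rupture governs)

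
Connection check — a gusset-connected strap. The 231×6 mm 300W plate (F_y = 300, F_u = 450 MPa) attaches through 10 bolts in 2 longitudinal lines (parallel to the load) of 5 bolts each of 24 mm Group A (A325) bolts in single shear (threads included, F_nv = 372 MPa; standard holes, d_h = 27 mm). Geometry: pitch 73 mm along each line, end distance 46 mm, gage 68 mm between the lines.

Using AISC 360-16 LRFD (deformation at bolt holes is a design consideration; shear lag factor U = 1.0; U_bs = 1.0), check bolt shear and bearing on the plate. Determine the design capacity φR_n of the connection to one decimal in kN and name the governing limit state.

1052.2 kN (bearing governs)

Bolt shear: A_b = π(24)²/4 = 452.39 mm². φR_n = 0.75 × 372 × 452.39 × 10 × 1 = 1262.2 kN.
Bearing (6 mm plate, F_u = 450 MPa): end bolts L_c = 46 − 27/2 = 32.5, R_n = min(1.2×32.5×6×450, 2.4×24×6×450) = 105.3 kN/bolt; interior L_c = 73 − 27 = 46, R_n = 149.04 kN/bolt. φR_n = 0.75 × (2×105.3 + 8×149.04) = 1052.2 kN.
Governing: min(1262.2, 1052.2) = 1052.2 kN → bearing.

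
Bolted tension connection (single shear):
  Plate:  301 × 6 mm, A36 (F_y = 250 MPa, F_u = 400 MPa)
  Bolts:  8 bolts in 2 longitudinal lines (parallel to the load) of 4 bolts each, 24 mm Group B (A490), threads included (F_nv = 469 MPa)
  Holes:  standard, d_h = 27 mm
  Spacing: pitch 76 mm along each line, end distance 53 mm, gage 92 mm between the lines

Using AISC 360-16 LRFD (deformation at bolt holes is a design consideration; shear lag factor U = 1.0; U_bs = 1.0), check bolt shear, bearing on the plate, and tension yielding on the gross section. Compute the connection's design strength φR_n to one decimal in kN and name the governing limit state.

406.4 kN (gross-section yield governs)

Bolt shear: A_b = π(24)²/4 = 452.39 mm². φR_n = 0.75 × 469 × 452.39 × 8 × 1 = 1273.0 kN.
Bearing (6 mm plate, F_u = 400 MPa): end bolts L_c = 53 − 27/2 = 39.5, R_n = min(1.2×39.5×6×400, 2.4×24×6×400) = 113.76 kN/bolt; interior L_c = 76 − 27 = 49, R_n = 138.24 kN/bolt. φR_n = 0.75 × (2×113.76 + 6×138.24) = 792.7 kN.
Tension yield (gross): A_g = 301×6 = 1806 mm². φR_n = 0.90 × 250 × 1806 = 406.4 kN.
Governing: min(1273.0, 792.7, 406.4) = 406.4 kN → gross-section yield.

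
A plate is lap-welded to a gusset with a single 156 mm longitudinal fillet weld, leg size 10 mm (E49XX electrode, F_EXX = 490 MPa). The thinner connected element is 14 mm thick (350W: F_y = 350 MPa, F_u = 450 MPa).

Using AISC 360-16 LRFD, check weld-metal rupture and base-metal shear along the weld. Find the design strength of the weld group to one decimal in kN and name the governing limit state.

Weld metal: throat = 0.707×10 = 7.07 mm, L = 156 mm. φR_n = 0.75 × 0.6 × 490 × 7.07 × 156 = 243.2 kN.
Base metal shear (14 mm plate): yield φR_n = 1.0×0.6×350×14×156 = 458.6 kN; rupture φR_n = 0.75×0.6×450×14×156 = 442.3 kN; take 442.3 kN (rupture).
Governing: min(243.2, 442.3) = 243.2 kN → weld metal.

243.2 kN (weld metal governs)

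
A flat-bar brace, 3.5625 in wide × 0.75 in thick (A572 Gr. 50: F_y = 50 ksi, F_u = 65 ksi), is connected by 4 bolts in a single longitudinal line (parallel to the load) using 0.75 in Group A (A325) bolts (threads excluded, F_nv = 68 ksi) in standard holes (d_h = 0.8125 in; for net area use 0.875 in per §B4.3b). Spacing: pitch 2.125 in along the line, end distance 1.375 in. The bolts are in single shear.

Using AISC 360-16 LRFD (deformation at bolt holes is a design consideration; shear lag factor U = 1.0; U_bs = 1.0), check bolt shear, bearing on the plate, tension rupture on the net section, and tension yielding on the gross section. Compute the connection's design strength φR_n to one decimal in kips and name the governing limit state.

Bolt shear: A_b = π(0.75)²/4 = 0.44179 in². φR_n = 0.75 × 68 × 0.44179 × 4 × 1 = 90.1 kips.
Bearing (0.75 in plate, F_u = 65 ksi): end bolts L_c = 1.375 − 0.8125/2 = 0.96875, R_n = min(1.2×0.96875×0.75×65, 2.4×0.75×0.75×65) = 56.672 kips/bolt; interior L_c = 2.125 − 0.8125 = 1.3125, R_n = 76.781 kips/bolt. φR_n = 0.75 × (1×56.672 + 3×76.781) = 215.3 kips.
Tension rupture (net): A_n = (3.5625 − 1×0.875)×0.75 = 2.0156 in² (U = 1.0, A_e = A_n). φR_n = 0.75 × 65 × 2.0156 = 98.3 kips.
Tension yield (gross): A_g = 3.5625×0.75 = 2.6719 in². φR_n = 0.90 × 50 × 2.6719 = 120.2 kips.
Governing: min(90.1, 215.3, 98.3, 120.2) = 90.1 kips → bolt shear.

90.1 kips (bolt shear governs)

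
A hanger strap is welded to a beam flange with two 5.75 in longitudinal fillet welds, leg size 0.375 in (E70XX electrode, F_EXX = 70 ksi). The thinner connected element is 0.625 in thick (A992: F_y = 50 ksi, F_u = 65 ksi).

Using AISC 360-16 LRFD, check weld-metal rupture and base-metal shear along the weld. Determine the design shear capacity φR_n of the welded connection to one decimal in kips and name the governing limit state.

96.0 kips (weld metal governs)

Weld metal: throat = 0.707×0.375 = 0.26513 in, L = 2×5.75 = 11.5 in. φR_n = 0.75 × 0.6 × 70 × 0.26513 × 11.5 = 96.0 kips.
Base metal shear (0.625 in plate): yield φR_n = 1.0×0.6×50×0.625×11.5 = 215.6 kips; rupture φR_n = 0.75×0.6×65×0.625×11.5 = 210.2 kips; take 210.2 kips (rupture).
Governing: min(96.0, 210.2) = 96.0 kips → weld metal.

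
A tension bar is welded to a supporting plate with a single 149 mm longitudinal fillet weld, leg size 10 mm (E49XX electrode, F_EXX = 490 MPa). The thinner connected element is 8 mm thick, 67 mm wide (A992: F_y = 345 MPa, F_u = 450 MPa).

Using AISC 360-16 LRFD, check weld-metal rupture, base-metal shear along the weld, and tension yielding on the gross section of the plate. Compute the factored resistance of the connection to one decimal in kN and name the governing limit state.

Weld metal: throat = 0.707×10 = 7.07 mm, L = 149 mm. φR_n = 0.75 × 0.6 × 490 × 7.07 × 149 = 232.3 kN.
Base metal shear (8 mm plate): yield φR_n = 1.0×0.6×345×8×149 = 246.7 kN; rupture φR_n = 0.75×0.6×450×8×149 = 241.4 kN; take 241.4 kN (rupture).
Tension yield (gross): A_g = 67×8 = 536 mm². φR_n = 0.90 × 345 × 536 = 166.4 kN.
Governing: min(232.3, 241.4, 166.4) = 166.4 kN → gross-section yield.

166.4 kN (gross-section yield governs)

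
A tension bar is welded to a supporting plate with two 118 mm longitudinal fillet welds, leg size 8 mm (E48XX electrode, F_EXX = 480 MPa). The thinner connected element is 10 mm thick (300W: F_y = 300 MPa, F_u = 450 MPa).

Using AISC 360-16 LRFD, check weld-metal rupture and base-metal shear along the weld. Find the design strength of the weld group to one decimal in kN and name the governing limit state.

Weld metal: throat = 0.707×8 = 5.656 mm, L = 2×118 = 236 mm. φR_n = 0.75 × 0.6 × 480 × 5.656 × 236 = 288.3 kN.
Base metal shear (10 mm plate): yield φR_n = 1.0×0.6×300×10×236 = 424.8 kN; rupture φR_n = 0.75×0.6×450×10×236 = 477.9 kN; take 424.8 kN (yield).
Governing: min(288.3, 424.8) = 288.3 kN → weld metal.

288.3 kN (weld metal governs)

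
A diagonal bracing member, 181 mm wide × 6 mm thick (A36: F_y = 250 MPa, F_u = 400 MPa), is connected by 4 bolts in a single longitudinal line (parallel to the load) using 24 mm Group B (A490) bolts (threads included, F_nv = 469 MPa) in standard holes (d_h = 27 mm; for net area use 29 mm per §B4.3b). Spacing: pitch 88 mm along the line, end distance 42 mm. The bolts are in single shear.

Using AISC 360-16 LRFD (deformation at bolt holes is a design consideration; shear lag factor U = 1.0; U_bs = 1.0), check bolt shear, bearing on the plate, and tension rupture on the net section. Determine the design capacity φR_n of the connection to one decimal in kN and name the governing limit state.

Bolt shear: A_b = π(24)²/4 = 452.39 mm². φR_n = 0.75 × 469 × 452.39 × 4 × 1 = 636.5 kN.
Bearing (6 mm plate, F_u = 400 MPa): end bolts L_c = 42 − 27/2 = 28.5, R_n = min(1.2×28.5×6×400, 2.4×24×6×400) = 82.08 kN/bolt; interior L_c = 88 − 27 = 61, R_n = 138.24 kN/bolt. φR_n = 0.75 × (1×82.08 + 3×138.24) = 372.6 kN.
Tension rupture (net): A_n = (181 − 1×29)×6 = 912 mm² (U = 1.0, A_e = A_n). φR_n = 0.75 × 400 × 912 = 273.6 kN.
Governing: min(636.5, 372.6, 273.6) = 273.6 kN → net-section rupture.

273.6 kN (net-section rupture governs)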